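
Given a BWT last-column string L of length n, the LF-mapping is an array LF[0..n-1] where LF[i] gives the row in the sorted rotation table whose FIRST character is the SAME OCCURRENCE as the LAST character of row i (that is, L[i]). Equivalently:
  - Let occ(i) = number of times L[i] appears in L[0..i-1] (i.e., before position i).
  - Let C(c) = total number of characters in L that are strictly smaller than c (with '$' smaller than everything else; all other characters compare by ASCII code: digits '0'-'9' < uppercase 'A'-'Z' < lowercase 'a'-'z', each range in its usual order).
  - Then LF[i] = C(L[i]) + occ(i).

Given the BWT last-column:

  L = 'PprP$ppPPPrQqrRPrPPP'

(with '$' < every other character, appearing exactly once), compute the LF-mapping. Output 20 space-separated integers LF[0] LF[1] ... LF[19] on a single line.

Char counts: '$':1, 'P':9, 'Q':1, 'R':1, 'p':3, 'q':1, 'r':4
C (first-col start): C('$')=0, C('P')=1, C('Q')=10, C('R')=11, C('p')=12, C('q')=15, C('r')=16
L[0]='P': occ=0, LF[0]=C('P')+0=1+0=1
L[1]='p': occ=0, LF[1]=C('p')+0=12+0=12
L[2]='r': occ=0, LF[2]=C('r')+0=16+0=16
L[3]='P': occ=1, LF[3]=C('P')+1=1+1=2
L[4]='$': occ=0, LF[4]=C('$')+0=0+0=0
L[5]='p': occ=1, LF[5]=C('p')+1=12+1=13
L[6]='p': occ=2, LF[6]=C('p')+2=12+2=14
L[7]='P': occ=2, LF[7]=C('P')+2=1+2=3
L[8]='P': occ=3, LF[8]=C('P')+3=1+3=4
L[9]='P': occ=4, LF[9]=C('P')+4=1+4=5
L[10]='r': occ=1, LF[10]=C('r')+1=16+1=17
L[11]='Q': occ=0, LF[11]=C('Q')+0=10+0=10
L[12]='q': occ=0, LF[12]=C('q')+0=15+0=15
L[13]='r': occ=2, LF[13]=C('r')+2=16+2=18
L[14]='R': occ=0, LF[14]=C('R')+0=11+0=11
L[15]='P': occ=5, LF[15]=C('P')+5=1+5=6
L[16]='r': occ=3, LF[16]=C('r')+3=16+3=19
L[17]='P': occ=6, LF[17]=C('P')+6=1+6=7
L[18]='P': occ=7, LF[18]=C('P')+7=1+7=8
L[19]='P': occ=8, LF[19]=C('P')+8=1+8=9

Answer: 1 12 16 2 0 13 14 3 4 5 17 10 15 18 11 6 19 7 8 9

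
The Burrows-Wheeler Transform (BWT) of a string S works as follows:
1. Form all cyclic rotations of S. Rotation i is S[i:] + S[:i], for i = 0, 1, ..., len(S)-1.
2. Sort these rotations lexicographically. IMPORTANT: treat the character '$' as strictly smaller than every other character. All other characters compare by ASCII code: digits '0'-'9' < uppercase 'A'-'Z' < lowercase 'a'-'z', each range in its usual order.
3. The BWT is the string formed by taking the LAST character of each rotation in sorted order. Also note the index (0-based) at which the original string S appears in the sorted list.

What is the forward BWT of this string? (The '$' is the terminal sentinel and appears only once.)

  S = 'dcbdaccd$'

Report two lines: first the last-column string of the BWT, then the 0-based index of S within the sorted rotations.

Answer: ddcdaccb$
8

Derivation:
All 9 rotations (rotation i = S[i:]+S[:i]):
  rot[0] = dcbdaccd$
  rot[1] = cbdaccd$d
  rot[2] = bdaccd$dc
  rot[3] = daccd$dcb
  rot[4] = accd$dcbd
  rot[5] = ccd$dcbda
  rot[6] = cd$dcbdac
  rot[7] = d$dcbdacc
  rot[8] = $dcbdaccd
Sorted (with $ < everything):
  sorted[0] = $dcbdaccd  (last char: 'd')
  sorted[1] = accd$dcbd  (last char: 'd')
  sorted[2] = bdaccd$dc  (last char: 'c')
  sorted[3] = cbdaccd$d  (last char: 'd')
  sorted[4] = ccd$dcbda  (last char: 'a')
  sorted[5] = cd$dcbdac  (last char: 'c')
  sorted[6] = d$dcbdacc  (last char: 'c')
  sorted[7] = daccd$dcb  (last char: 'b')
  sorted[8] = dcbdaccd$  (last char: '$')
Last column: ddcdaccb$
Original string S is at sorted index 8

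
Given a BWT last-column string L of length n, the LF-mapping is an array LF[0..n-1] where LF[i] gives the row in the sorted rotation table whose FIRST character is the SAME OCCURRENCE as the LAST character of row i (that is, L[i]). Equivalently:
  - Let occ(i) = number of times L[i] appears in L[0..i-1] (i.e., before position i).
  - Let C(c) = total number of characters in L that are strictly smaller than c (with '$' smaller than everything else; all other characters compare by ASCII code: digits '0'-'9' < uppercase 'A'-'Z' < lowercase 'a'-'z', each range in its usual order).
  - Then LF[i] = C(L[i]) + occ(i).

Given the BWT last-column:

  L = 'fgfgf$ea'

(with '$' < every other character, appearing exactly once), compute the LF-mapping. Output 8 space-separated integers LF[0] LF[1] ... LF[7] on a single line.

Answer: 3 6 4 7 5 0 2 1

Derivation:
Char counts: '$':1, 'a':1, 'e':1, 'f':3, 'g':2
C (first-col start): C('$')=0, C('a')=1, C('e')=2, C('f')=3, C('g')=6
L[0]='f': occ=0, LF[0]=C('f')+0=3+0=3
L[1]='g': occ=0, LF[1]=C('g')+0=6+0=6
L[2]='f': occ=1, LF[2]=C('f')+1=3+1=4
L[3]='g': occ=1, LF[3]=C('g')+1=6+1=7
L[4]='f': occ=2, LF[4]=C('f')+2=3+2=5
L[5]='$': occ=0, LF[5]=C('$')+0=0+0=0
L[6]='e': occ=0, LF[6]=C('e')+0=2+0=2
L[7]='a': occ=0, LF[7]=C('a')+0=1+0=1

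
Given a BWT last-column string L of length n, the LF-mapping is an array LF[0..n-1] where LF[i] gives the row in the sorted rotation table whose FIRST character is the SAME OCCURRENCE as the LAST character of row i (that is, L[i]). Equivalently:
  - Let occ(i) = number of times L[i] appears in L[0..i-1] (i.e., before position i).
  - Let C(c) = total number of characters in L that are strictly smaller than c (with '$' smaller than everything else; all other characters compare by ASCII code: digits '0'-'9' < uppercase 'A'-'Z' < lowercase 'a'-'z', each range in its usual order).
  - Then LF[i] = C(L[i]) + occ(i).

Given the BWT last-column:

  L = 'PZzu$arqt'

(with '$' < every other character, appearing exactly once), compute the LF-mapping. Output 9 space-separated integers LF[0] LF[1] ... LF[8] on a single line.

Char counts: '$':1, 'P':1, 'Z':1, 'a':1, 'q':1, 'r':1, 't':1, 'u':1, 'z':1
C (first-col start): C('$')=0, C('P')=1, C('Z')=2, C('a')=3, C('q')=4, C('r')=5, C('t')=6, C('u')=7, C('z')=8
L[0]='P': occ=0, LF[0]=C('P')+0=1+0=1
L[1]='Z': occ=0, LF[1]=C('Z')+0=2+0=2
L[2]='z': occ=0, LF[2]=C('z')+0=8+0=8
L[3]='u': occ=0, LF[3]=C('u')+0=7+0=7
L[4]='$': occ=0, LF[4]=C('$')+0=0+0=0
L[5]='a': occ=0, LF[5]=C('a')+0=3+0=3
L[6]='r': occ=0, LF[6]=C('r')+0=5+0=5
L[7]='q': occ=0, LF[7]=C('q')+0=4+0=4
L[8]='t': occ=0, LF[8]=C('t')+0=6+0=6

Answer: 1 2 8 7 0 3 5 4 6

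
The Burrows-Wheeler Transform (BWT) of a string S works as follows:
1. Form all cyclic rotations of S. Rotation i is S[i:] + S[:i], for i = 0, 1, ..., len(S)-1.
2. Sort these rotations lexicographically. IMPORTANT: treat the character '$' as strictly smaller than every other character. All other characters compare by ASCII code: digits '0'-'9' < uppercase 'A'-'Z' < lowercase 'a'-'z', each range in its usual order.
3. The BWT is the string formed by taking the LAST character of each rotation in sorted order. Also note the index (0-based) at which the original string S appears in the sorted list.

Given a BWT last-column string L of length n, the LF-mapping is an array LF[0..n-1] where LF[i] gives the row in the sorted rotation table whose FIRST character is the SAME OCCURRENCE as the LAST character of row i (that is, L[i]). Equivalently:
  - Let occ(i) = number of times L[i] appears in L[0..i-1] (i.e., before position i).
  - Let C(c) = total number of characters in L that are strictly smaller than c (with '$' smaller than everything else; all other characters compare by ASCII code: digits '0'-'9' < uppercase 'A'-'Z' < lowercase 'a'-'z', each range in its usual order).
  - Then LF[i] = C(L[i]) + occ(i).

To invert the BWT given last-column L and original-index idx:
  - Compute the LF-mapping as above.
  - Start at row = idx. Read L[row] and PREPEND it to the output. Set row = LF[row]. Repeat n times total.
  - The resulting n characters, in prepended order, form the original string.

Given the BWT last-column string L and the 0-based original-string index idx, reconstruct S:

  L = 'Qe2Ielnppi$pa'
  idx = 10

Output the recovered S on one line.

LF mapping: 3 5 1 2 6 8 9 10 11 7 0 12 4
Walk LF starting at row 10, prepending L[row]:
  step 1: row=10, L[10]='$', prepend. Next row=LF[10]=0
  step 2: row=0, L[0]='Q', prepend. Next row=LF[0]=3
  step 3: row=3, L[3]='I', prepend. Next row=LF[3]=2
  step 4: row=2, L[2]='2', prepend. Next row=LF[2]=1
  step 5: row=1, L[1]='e', prepend. Next row=LF[1]=5
  step 6: row=5, L[5]='l', prepend. Next row=LF[5]=8
  step 7: row=8, L[8]='p', prepend. Next row=LF[8]=11
  step 8: row=11, L[11]='p', prepend. Next row=LF[11]=12
  step 9: row=12, L[12]='a', prepend. Next row=LF[12]=4
  step 10: row=4, L[4]='e', prepend. Next row=LF[4]=6
  step 11: row=6, L[6]='n', prepend. Next row=LF[6]=9
  step 12: row=9, L[9]='i', prepend. Next row=LF[9]=7
  step 13: row=7, L[7]='p', prepend. Next row=LF[7]=10
Reversed output: pineapple2IQ$

Answer: pineapple2IQ$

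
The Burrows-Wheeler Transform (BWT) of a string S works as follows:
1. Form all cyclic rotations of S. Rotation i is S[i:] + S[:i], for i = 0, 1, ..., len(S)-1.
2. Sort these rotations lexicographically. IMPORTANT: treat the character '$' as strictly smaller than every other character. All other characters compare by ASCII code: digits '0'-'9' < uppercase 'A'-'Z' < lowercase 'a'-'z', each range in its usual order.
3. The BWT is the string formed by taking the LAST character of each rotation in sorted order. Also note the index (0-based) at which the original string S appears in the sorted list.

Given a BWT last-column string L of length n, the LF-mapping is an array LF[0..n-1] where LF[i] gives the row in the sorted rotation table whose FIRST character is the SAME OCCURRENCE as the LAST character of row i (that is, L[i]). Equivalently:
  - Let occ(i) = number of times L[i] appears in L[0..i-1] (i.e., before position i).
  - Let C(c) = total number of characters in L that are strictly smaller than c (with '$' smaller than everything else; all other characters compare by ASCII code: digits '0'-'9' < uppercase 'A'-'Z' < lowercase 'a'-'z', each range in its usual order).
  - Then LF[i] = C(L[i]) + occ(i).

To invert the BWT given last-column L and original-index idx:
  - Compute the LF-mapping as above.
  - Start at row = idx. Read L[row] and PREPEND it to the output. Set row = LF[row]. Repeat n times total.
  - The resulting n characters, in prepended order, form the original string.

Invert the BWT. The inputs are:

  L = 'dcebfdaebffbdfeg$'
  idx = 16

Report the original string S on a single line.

LF mapping: 6 5 9 2 12 7 1 10 3 13 14 4 8 15 11 16 0
Walk LF starting at row 16, prepending L[row]:
  step 1: row=16, L[16]='$', prepend. Next row=LF[16]=0
  step 2: row=0, L[0]='d', prepend. Next row=LF[0]=6
  step 3: row=6, L[6]='a', prepend. Next row=LF[6]=1
  step 4: row=1, L[1]='c', prepend. Next row=LF[1]=5
  step 5: row=5, L[5]='d', prepend. Next row=LF[5]=7
  step 6: row=7, L[7]='e', prepend. Next row=LF[7]=10
  step 7: row=10, L[10]='f', prepend. Next row=LF[10]=14
  step 8: row=14, L[14]='e', prepend. Next row=LF[14]=11
  step 9: row=11, L[11]='b', prepend. Next row=LF[11]=4
  step 10: row=4, L[4]='f', prepend. Next row=LF[4]=12
  step 11: row=12, L[12]='d', prepend. Next row=LF[12]=8
  step 12: row=8, L[8]='b', prepend. Next row=LF[8]=3
  step 13: row=3, L[3]='b', prepend. Next row=LF[3]=2
  step 14: row=2, L[2]='e', prepend. Next row=LF[2]=9
  step 15: row=9, L[9]='f', prepend. Next row=LF[9]=13
  step 16: row=13, L[13]='f', prepend. Next row=LF[13]=15
  step 17: row=15, L[15]='g', prepend. Next row=LF[15]=16
Reversed output: gffebbdfbefedcad$

Answer: gffebbdfbefedcad$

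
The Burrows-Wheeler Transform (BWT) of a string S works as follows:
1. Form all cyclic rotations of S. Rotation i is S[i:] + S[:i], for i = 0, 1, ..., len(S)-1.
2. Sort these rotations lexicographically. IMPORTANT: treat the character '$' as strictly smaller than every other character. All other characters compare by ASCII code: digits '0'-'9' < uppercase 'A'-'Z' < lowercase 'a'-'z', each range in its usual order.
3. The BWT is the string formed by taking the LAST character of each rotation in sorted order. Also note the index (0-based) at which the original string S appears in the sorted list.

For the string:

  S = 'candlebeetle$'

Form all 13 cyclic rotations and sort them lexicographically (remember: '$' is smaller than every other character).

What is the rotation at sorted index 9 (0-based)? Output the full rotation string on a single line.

All 13 rotations (rotation i = S[i:]+S[:i]):
  rot[0] = candlebeetle$
  rot[1] = andlebeetle$c
  rot[2] = ndlebeetle$ca
  rot[3] = dlebeetle$can
  rot[4] = lebeetle$cand
  rot[5] = ebeetle$candl
  rot[6] = beetle$candle
  rot[7] = eetle$candleb
  rot[8] = etle$candlebe
  rot[9] = tle$candlebee
  rot[10] = le$candlebeet
  rot[11] = e$candlebeetl
  rot[12] = $candlebeetle
Sorted (with $ < everything):
  sorted[0] = $candlebeetle
  sorted[1] = andlebeetle$c
  sorted[2] = beetle$candle
  sorted[3] = candlebeetle$
  sorted[4] = dlebeetle$can
  sorted[5] = e$candlebeetl
  sorted[6] = ebeetle$candl
  sorted[7] = eetle$candleb
  sorted[8] = etle$candlebe
  sorted[9] = le$candlebeet
  sorted[10] = lebeetle$cand
  sorted[11] = ndlebeetle$ca
  sorted[12] = tle$candlebee
sorted[9] = le$candlebeet

Answer: le$candlebeet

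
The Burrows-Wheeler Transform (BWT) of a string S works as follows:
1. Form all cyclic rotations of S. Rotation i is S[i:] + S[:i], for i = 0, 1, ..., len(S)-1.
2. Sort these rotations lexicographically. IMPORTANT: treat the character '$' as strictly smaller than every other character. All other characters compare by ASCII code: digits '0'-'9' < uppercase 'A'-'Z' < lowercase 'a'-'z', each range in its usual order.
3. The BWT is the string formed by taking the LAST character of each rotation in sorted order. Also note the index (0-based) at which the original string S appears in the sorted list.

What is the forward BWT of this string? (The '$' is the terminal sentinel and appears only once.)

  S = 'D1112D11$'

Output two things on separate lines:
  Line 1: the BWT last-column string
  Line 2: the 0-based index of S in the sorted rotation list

All 9 rotations (rotation i = S[i:]+S[:i]):
  rot[0] = D1112D11$
  rot[1] = 1112D11$D
  rot[2] = 112D11$D1
  rot[3] = 12D11$D11
  rot[4] = 2D11$D111
  rot[5] = D11$D1112
  rot[6] = 11$D1112D
  rot[7] = 1$D1112D1
  rot[8] = $D1112D11
Sorted (with $ < everything):
  sorted[0] = $D1112D11  (last char: '1')
  sorted[1] = 1$D1112D1  (last char: '1')
  sorted[2] = 11$D1112D  (last char: 'D')
  sorted[3] = 1112D11$D  (last char: 'D')
  sorted[4] = 112D11$D1  (last char: '1')
  sorted[5] = 12D11$D11  (last char: '1')
  sorted[6] = 2D11$D111  (last char: '1')
  sorted[7] = D11$D1112  (last char: '2')
  sorted[8] = D1112D11$  (last char: '$')
Last column: 11DD1112$
Original string S is at sorted index 8

Answer: 11DD1112$
8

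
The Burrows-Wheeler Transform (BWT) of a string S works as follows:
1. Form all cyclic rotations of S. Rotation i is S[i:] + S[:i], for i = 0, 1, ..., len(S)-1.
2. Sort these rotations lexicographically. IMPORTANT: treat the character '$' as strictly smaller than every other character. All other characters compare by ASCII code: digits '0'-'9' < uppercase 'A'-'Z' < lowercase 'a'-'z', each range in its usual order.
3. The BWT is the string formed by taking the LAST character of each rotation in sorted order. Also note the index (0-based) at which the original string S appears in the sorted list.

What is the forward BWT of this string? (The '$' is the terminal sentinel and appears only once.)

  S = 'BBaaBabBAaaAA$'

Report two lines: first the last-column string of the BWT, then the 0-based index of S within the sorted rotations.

All 14 rotations (rotation i = S[i:]+S[:i]):
  rot[0] = BBaaBabBAaaAA$
  rot[1] = BaaBabBAaaAA$B
  rot[2] = aaBabBAaaAA$BB
  rot[3] = aBabBAaaAA$BBa
  rot[4] = BabBAaaAA$BBaa
  rot[5] = abBAaaAA$BBaaB
  rot[6] = bBAaaAA$BBaaBa
  rot[7] = BAaaAA$BBaaBab
  rot[8] = AaaAA$BBaaBabB
  rot[9] = aaAA$BBaaBabBA
  rot[10] = aAA$BBaaBabBAa
  rot[11] = AA$BBaaBabBAaa
  rot[12] = A$BBaaBabBAaaA
  rot[13] = $BBaaBabBAaaAA
Sorted (with $ < everything):
  sorted[0] = $BBaaBabBAaaAA  (last char: 'A')
  sorted[1] = A$BBaaBabBAaaA  (last char: 'A')
  sorted[2] = AA$BBaaBabBAaa  (last char: 'a')
  sorted[3] = AaaAA$BBaaBabB  (last char: 'B')
  sorted[4] = BAaaAA$BBaaBab  (last char: 'b')
  sorted[5] = BBaaBabBAaaAA$  (last char: '$')
  sorted[6] = BaaBabBAaaAA$B  (last char: 'B')
  sorted[7] = BabBAaaAA$BBaa  (last char: 'a')
  sorted[8] = aAA$BBaaBabBAa  (last char: 'a')
  sorted[9] = aBabBAaaAA$BBa  (last char: 'a')
  sorted[10] = aaAA$BBaaBabBA  (last char: 'A')
  sorted[11] = aaBabBAaaAA$BB  (last char: 'B')
  sorted[12] = abBAaaAA$BBaaB  (last char: 'B')
  sorted[13] = bBAaaAA$BBaaBa  (last char: 'a')
Last column: AAaBb$BaaaABBa
Original string S is at sorted index 5

Answer: AAaBb$BaaaABBa
5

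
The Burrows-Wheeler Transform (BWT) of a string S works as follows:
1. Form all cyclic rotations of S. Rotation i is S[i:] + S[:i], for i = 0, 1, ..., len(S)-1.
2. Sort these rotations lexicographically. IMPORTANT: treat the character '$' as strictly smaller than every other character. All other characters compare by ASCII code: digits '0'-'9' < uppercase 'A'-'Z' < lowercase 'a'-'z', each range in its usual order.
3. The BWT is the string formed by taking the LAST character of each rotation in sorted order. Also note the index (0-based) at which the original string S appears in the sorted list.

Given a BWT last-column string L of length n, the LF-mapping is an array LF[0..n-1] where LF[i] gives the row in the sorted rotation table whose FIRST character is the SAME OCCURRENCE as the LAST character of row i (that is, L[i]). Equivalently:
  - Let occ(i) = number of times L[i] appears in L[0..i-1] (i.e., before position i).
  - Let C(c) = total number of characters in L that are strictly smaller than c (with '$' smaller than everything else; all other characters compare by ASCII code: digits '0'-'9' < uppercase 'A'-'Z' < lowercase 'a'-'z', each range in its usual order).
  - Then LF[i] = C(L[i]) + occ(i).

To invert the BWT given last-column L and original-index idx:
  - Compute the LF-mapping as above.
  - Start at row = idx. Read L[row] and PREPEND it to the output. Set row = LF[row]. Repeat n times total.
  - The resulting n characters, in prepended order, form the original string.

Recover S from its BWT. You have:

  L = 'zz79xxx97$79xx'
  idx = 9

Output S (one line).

Answer: x9xz77x9x97xz$

Derivation:
LF mapping: 12 13 1 4 7 8 9 5 2 0 3 6 10 11
Walk LF starting at row 9, prepending L[row]:
  step 1: row=9, L[9]='$', prepend. Next row=LF[9]=0
  step 2: row=0, L[0]='z', prepend. Next row=LF[0]=12
  step 3: row=12, L[12]='x', prepend. Next row=LF[12]=10
  step 4: row=10, L[10]='7', prepend. Next row=LF[10]=3
  step 5: row=3, L[3]='9', prepend. Next row=LF[3]=4
  step 6: row=4, L[4]='x', prepend. Next row=LF[4]=7
  step 7: row=7, L[7]='9', prepend. Next row=LF[7]=5
  step 8: row=5, L[5]='x', prepend. Next row=LF[5]=8
  step 9: row=8, L[8]='7', prepend. Next row=LF[8]=2
  step 10: row=2, L[2]='7', prepend. Next row=LF[2]=1
  step 11: row=1, L[1]='z', prepend. Next row=LF[1]=13
  step 12: row=13, L[13]='x', prepend. Next row=LF[13]=11
  step 13: row=11, L[11]='9', prepend. Next row=LF[11]=6
  step 14: row=6, L[6]='x', prepend. Next row=LF[6]=9
Reversed output: x9xz77x9x97xz$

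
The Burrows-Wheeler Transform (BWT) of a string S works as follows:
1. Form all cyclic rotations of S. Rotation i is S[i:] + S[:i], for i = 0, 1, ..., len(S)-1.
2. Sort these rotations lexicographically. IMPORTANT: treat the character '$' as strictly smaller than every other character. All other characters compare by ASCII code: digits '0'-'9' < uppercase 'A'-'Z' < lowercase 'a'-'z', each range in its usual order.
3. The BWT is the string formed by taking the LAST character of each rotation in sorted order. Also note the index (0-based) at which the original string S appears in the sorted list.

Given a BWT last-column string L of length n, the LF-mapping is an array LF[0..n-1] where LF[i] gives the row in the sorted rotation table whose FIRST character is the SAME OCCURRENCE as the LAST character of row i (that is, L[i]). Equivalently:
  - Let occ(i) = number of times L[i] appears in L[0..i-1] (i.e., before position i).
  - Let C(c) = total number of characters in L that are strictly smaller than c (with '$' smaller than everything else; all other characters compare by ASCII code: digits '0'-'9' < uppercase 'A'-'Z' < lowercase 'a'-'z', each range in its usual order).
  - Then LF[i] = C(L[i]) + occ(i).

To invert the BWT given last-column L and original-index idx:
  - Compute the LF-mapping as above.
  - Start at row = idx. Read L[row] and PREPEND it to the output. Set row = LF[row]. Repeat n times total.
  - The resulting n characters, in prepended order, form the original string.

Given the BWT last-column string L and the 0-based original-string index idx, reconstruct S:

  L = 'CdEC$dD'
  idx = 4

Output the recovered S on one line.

LF mapping: 1 5 4 2 0 6 3
Walk LF starting at row 4, prepending L[row]:
  step 1: row=4, L[4]='$', prepend. Next row=LF[4]=0
  step 2: row=0, L[0]='C', prepend. Next row=LF[0]=1
  step 3: row=1, L[1]='d', prepend. Next row=LF[1]=5
  step 4: row=5, L[5]='d', prepend. Next row=LF[5]=6
  step 5: row=6, L[6]='D', prepend. Next row=LF[6]=3
  step 6: row=3, L[3]='C', prepend. Next row=LF[3]=2
  step 7: row=2, L[2]='E', prepend. Next row=LF[2]=4
Reversed output: ECDddC$

Answer: ECDddC$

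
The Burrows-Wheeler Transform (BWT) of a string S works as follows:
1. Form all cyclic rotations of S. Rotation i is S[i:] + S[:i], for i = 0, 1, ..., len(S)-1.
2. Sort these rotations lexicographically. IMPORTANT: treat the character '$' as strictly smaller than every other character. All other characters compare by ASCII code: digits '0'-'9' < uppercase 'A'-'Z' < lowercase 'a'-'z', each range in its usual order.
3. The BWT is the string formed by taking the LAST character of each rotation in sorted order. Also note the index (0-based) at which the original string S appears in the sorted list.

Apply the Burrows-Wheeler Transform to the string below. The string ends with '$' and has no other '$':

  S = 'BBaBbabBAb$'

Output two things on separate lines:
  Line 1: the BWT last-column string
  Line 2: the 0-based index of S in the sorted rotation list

All 11 rotations (rotation i = S[i:]+S[:i]):
  rot[0] = BBaBbabBAb$
  rot[1] = BaBbabBAb$B
  rot[2] = aBbabBAb$BB
  rot[3] = BbabBAb$BBa
  rot[4] = babBAb$BBaB
  rot[5] = abBAb$BBaBb
  rot[6] = bBAb$BBaBba
  rot[7] = BAb$BBaBbab
  rot[8] = Ab$BBaBbabB
  rot[9] = b$BBaBbabBA
  rot[10] = $BBaBbabBAb
Sorted (with $ < everything):
  sorted[0] = $BBaBbabBAb  (last char: 'b')
  sorted[1] = Ab$BBaBbabB  (last char: 'B')
  sorted[2] = BAb$BBaBbab  (last char: 'b')
  sorted[3] = BBaBbabBAb$  (last char: '$')
  sorted[4] = BaBbabBAb$B  (last char: 'B')
  sorted[5] = BbabBAb$BBa  (last char: 'a')
  sorted[6] = aBbabBAb$BB  (last char: 'B')
  sorted[7] = abBAb$BBaBb  (last char: 'b')
  sorted[8] = b$BBaBbabBA  (last char: 'A')
  sorted[9] = bBAb$BBaBba  (last char: 'a')
  sorted[10] = babBAb$BBaB  (last char: 'B')
Last column: bBb$BaBbAaB
Original string S is at sorted index 3

Answer: bBb$BaBbAaB
3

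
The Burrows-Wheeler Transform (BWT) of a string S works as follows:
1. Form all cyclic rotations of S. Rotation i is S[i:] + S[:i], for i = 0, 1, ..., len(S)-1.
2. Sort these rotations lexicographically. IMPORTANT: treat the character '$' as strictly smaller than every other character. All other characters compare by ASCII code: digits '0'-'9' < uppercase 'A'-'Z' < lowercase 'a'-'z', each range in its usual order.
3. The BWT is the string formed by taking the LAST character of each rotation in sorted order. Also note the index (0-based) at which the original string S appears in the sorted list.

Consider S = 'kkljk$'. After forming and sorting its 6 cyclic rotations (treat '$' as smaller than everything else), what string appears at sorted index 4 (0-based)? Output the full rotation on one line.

Answer: kljk$k

Derivation:
All 6 rotations (rotation i = S[i:]+S[:i]):
  rot[0] = kkljk$
  rot[1] = kljk$k
  rot[2] = ljk$kk
  rot[3] = jk$kkl
  rot[4] = k$kklj
  rot[5] = $kkljk
Sorted (with $ < everything):
  sorted[0] = $kkljk
  sorted[1] = jk$kkl
  sorted[2] = k$kklj
  sorted[3] = kkljk$
  sorted[4] = kljk$k
  sorted[5] = ljk$kk
sorted[4] = kljk$k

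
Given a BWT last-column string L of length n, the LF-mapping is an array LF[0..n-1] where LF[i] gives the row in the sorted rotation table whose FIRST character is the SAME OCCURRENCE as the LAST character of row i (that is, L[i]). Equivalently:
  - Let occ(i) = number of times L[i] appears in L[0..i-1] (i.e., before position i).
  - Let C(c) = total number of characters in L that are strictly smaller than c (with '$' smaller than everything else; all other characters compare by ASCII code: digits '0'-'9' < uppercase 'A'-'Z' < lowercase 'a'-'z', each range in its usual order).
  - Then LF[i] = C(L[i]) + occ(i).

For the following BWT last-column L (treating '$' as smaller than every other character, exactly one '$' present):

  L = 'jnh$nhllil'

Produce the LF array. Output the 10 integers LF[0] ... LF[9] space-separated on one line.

Char counts: '$':1, 'h':2, 'i':1, 'j':1, 'l':3, 'n':2
C (first-col start): C('$')=0, C('h')=1, C('i')=3, C('j')=4, C('l')=5, C('n')=8
L[0]='j': occ=0, LF[0]=C('j')+0=4+0=4
L[1]='n': occ=0, LF[1]=C('n')+0=8+0=8
L[2]='h': occ=0, LF[2]=C('h')+0=1+0=1
L[3]='$': occ=0, LF[3]=C('$')+0=0+0=0
L[4]='n': occ=1, LF[4]=C('n')+1=8+1=9
L[5]='h': occ=1, LF[5]=C('h')+1=1+1=2
L[6]='l': occ=0, LF[6]=C('l')+0=5+0=5
L[7]='l': occ=1, LF[7]=C('l')+1=5+1=6
L[8]='i': occ=0, LF[8]=C('i')+0=3+0=3
L[9]='l': occ=2, LF[9]=C('l')+2=5+2=7

Answer: 4 8 1 0 9 2 5 6 3 7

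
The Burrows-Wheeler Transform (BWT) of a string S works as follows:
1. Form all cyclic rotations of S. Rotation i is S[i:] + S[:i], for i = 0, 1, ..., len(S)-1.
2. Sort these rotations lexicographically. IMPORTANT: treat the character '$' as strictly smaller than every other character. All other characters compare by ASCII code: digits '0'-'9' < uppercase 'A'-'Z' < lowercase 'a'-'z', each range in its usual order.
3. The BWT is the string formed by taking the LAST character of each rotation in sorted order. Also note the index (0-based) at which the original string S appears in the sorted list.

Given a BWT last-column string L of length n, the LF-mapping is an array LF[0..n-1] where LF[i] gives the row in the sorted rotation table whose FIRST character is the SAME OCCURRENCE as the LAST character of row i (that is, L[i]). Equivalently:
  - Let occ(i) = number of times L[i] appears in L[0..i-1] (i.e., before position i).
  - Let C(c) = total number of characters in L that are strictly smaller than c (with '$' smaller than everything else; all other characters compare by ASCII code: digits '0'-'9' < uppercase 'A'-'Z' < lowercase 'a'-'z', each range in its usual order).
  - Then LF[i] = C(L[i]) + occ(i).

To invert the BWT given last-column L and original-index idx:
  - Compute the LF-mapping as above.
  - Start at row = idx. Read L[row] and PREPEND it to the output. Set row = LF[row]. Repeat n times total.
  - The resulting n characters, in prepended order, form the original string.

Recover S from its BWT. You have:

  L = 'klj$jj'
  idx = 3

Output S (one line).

Answer: jljjk$

Derivation:
LF mapping: 4 5 1 0 2 3
Walk LF starting at row 3, prepending L[row]:
  step 1: row=3, L[3]='$', prepend. Next row=LF[3]=0
  step 2: row=0, L[0]='k', prepend. Next row=LF[0]=4
  step 3: row=4, L[4]='j', prepend. Next row=LF[4]=2
  step 4: row=2, L[2]='j', prepend. Next row=LF[2]=1
  step 5: row=1, L[1]='l', prepend. Next row=LF[1]=5
  step 6: row=5, L[5]='j', prepend. Next row=LF[5]=3
Reversed output: jljjk$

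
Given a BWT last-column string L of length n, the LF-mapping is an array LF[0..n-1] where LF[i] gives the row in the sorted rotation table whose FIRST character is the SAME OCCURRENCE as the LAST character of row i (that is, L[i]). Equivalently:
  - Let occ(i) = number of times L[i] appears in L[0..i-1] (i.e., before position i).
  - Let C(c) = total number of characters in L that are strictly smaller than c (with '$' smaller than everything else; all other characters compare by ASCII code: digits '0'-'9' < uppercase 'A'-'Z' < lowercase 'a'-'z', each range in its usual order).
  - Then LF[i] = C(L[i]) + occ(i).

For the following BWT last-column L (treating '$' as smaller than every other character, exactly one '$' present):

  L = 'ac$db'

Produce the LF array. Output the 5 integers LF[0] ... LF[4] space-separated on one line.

Char counts: '$':1, 'a':1, 'b':1, 'c':1, 'd':1
C (first-col start): C('$')=0, C('a')=1, C('b')=2, C('c')=3, C('d')=4
L[0]='a': occ=0, LF[0]=C('a')+0=1+0=1
L[1]='c': occ=0, LF[1]=C('c')+0=3+0=3
L[2]='$': occ=0, LF[2]=C('$')+0=0+0=0
L[3]='d': occ=0, LF[3]=C('d')+0=4+0=4
L[4]='b': occ=0, LF[4]=C('b')+0=2+0=2

Answer: 1 3 0 4 2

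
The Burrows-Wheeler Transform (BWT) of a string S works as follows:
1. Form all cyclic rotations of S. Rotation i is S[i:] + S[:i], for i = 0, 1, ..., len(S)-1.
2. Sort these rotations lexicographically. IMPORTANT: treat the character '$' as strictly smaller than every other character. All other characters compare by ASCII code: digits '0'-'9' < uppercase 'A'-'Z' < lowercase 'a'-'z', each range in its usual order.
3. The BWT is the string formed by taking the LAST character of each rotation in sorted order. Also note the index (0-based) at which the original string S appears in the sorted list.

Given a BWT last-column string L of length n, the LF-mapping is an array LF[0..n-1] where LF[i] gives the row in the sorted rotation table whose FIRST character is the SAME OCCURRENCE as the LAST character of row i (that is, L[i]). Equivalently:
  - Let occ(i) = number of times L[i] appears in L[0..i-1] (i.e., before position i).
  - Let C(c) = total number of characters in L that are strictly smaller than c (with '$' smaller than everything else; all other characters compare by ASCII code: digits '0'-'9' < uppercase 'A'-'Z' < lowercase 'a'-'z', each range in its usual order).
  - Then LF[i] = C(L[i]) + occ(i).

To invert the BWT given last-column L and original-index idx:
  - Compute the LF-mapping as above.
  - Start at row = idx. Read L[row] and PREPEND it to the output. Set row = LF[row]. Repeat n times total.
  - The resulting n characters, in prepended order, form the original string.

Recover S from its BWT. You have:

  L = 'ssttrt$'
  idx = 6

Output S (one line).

Answer: ttsrts$

Derivation:
LF mapping: 2 3 4 5 1 6 0
Walk LF starting at row 6, prepending L[row]:
  step 1: row=6, L[6]='$', prepend. Next row=LF[6]=0
  step 2: row=0, L[0]='s', prepend. Next row=LF[0]=2
  step 3: row=2, L[2]='t', prepend. Next row=LF[2]=4
  step 4: row=4, L[4]='r', prepend. Next row=LF[4]=1
  step 5: row=1, L[1]='s', prepend. Next row=LF[1]=3
  step 6: row=3, L[3]='t', prepend. Next row=LF[3]=5
  step 7: row=5, L[5]='t', prepend. Next row=LF[5]=6
Reversed output: ttsrts$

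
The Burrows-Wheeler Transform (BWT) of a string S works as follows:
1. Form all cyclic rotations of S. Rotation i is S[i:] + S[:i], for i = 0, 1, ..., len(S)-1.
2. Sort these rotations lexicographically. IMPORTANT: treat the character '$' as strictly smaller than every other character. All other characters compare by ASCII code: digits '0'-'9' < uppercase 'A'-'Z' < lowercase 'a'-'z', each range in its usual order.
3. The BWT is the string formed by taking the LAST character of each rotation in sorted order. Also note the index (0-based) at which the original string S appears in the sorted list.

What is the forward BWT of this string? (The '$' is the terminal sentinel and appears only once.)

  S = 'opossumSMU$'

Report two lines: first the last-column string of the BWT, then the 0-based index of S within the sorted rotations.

All 11 rotations (rotation i = S[i:]+S[:i]):
  rot[0] = opossumSMU$
  rot[1] = possumSMU$o
  rot[2] = ossumSMU$op
  rot[3] = ssumSMU$opo
  rot[4] = sumSMU$opos
  rot[5] = umSMU$oposs
  rot[6] = mSMU$opossu
  rot[7] = SMU$opossum
  rot[8] = MU$opossumS
  rot[9] = U$opossumSM
  rot[10] = $opossumSMU
Sorted (with $ < everything):
  sorted[0] = $opossumSMU  (last char: 'U')
  sorted[1] = MU$opossumS  (last char: 'S')
  sorted[2] = SMU$opossum  (last char: 'm')
  sorted[3] = U$opossumSM  (last char: 'M')
  sorted[4] = mSMU$opossu  (last char: 'u')
  sorted[5] = opossumSMU$  (last char: '$')
  sorted[6] = ossumSMU$op  (last char: 'p')
  sorted[7] = possumSMU$o  (last char: 'o')
  sorted[8] = ssumSMU$opo  (last char: 'o')
  sorted[9] = sumSMU$opos  (last char: 's')
  sorted[10] = umSMU$oposs  (last char: 's')
Last column: USmMu$pooss
Original string S is at sorted index 5

Answer: USmMu$pooss
5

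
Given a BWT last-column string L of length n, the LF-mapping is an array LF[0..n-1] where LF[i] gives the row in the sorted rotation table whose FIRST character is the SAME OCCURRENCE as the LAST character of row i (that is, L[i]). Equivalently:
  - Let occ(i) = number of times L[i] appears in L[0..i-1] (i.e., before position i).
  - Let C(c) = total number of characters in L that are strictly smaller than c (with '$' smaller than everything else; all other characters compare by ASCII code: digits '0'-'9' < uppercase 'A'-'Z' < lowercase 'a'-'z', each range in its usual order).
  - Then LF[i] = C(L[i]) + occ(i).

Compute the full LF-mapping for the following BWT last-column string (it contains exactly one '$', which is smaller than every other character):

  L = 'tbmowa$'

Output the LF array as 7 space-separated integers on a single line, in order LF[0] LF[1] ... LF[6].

Char counts: '$':1, 'a':1, 'b':1, 'm':1, 'o':1, 't':1, 'w':1
C (first-col start): C('$')=0, C('a')=1, C('b')=2, C('m')=3, C('o')=4, C('t')=5, C('w')=6
L[0]='t': occ=0, LF[0]=C('t')+0=5+0=5
L[1]='b': occ=0, LF[1]=C('b')+0=2+0=2
L[2]='m': occ=0, LF[2]=C('m')+0=3+0=3
L[3]='o': occ=0, LF[3]=C('o')+0=4+0=4
L[4]='w': occ=0, LF[4]=C('w')+0=6+0=6
L[5]='a': occ=0, LF[5]=C('a')+0=1+0=1
L[6]='$': occ=0, LF[6]=C('$')+0=0+0=0

Answer: 5 2 3 4 6 1 0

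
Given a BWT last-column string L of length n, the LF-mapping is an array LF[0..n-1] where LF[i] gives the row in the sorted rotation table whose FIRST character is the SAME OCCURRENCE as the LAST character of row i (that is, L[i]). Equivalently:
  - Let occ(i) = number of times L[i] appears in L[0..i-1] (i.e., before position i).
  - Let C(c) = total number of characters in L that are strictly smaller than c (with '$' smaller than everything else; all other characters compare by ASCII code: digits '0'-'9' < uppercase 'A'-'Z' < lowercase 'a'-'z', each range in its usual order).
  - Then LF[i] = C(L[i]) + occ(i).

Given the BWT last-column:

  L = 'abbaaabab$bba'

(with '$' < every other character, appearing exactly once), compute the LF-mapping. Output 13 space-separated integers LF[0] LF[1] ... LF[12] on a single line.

Char counts: '$':1, 'a':6, 'b':6
C (first-col start): C('$')=0, C('a')=1, C('b')=7
L[0]='a': occ=0, LF[0]=C('a')+0=1+0=1
L[1]='b': occ=0, LF[1]=C('b')+0=7+0=7
L[2]='b': occ=1, LF[2]=C('b')+1=7+1=8
L[3]='a': occ=1, LF[3]=C('a')+1=1+1=2
L[4]='a': occ=2, LF[4]=C('a')+2=1+2=3
L[5]='a': occ=3, LF[5]=C('a')+3=1+3=4
L[6]='b': occ=2, LF[6]=C('b')+2=7+2=9
L[7]='a': occ=4, LF[7]=C('a')+4=1+4=5
L[8]='b': occ=3, LF[8]=C('b')+3=7+3=10
L[9]='$': occ=0, LF[9]=C('$')+0=0+0=0
L[10]='b': occ=4, LF[10]=C('b')+4=7+4=11
L[11]='b': occ=5, LF[11]=C('b')+5=7+5=12
L[12]='a': occ=5, LF[12]=C('a')+5=1+5=6

Answer: 1 7 8 2 3 4 9 5 10 0 11 12 6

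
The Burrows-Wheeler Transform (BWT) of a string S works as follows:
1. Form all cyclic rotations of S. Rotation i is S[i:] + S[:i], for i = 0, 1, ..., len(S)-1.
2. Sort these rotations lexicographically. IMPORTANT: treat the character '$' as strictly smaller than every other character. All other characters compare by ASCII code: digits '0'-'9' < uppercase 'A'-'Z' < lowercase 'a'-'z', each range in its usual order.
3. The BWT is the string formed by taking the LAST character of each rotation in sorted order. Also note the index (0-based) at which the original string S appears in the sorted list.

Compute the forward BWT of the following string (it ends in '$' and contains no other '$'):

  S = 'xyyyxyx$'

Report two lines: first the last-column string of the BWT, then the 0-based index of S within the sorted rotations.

All 8 rotations (rotation i = S[i:]+S[:i]):
  rot[0] = xyyyxyx$
  rot[1] = yyyxyx$x
  rot[2] = yyxyx$xy
  rot[3] = yxyx$xyy
  rot[4] = xyx$xyyy
  rot[5] = yx$xyyyx
  rot[6] = x$xyyyxy
  rot[7] = $xyyyxyx
Sorted (with $ < everything):
  sorted[0] = $xyyyxyx  (last char: 'x')
  sorted[1] = x$xyyyxy  (last char: 'y')
  sorted[2] = xyx$xyyy  (last char: 'y')
  sorted[3] = xyyyxyx$  (last char: '$')
  sorted[4] = yx$xyyyx  (last char: 'x')
  sorted[5] = yxyx$xyy  (last char: 'y')
  sorted[6] = yyxyx$xy  (last char: 'y')
  sorted[7] = yyyxyx$x  (last char: 'x')
Last column: xyy$xyyx
Original string S is at sorted index 3

Answer: xyy$xyyx
3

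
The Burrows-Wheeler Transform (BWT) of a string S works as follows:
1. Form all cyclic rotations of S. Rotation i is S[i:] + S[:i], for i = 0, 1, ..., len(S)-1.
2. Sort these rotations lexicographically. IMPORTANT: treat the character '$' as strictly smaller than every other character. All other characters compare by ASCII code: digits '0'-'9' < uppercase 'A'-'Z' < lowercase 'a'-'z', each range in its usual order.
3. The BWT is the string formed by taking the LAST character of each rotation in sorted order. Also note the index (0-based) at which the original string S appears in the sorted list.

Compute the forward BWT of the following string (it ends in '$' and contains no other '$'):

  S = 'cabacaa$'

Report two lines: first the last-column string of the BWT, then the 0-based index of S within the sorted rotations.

All 8 rotations (rotation i = S[i:]+S[:i]):
  rot[0] = cabacaa$
  rot[1] = abacaa$c
  rot[2] = bacaa$ca
  rot[3] = acaa$cab
  rot[4] = caa$caba
  rot[5] = aa$cabac
  rot[6] = a$cabaca
  rot[7] = $cabacaa
Sorted (with $ < everything):
  sorted[0] = $cabacaa  (last char: 'a')
  sorted[1] = a$cabaca  (last char: 'a')
  sorted[2] = aa$cabac  (last char: 'c')
  sorted[3] = abacaa$c  (last char: 'c')
  sorted[4] = acaa$cab  (last char: 'b')
  sorted[5] = bacaa$ca  (last char: 'a')
  sorted[6] = caa$caba  (last char: 'a')
  sorted[7] = cabacaa$  (last char: '$')
Last column: aaccbaa$
Original string S is at sorted index 7

Answer: aaccbaa$
7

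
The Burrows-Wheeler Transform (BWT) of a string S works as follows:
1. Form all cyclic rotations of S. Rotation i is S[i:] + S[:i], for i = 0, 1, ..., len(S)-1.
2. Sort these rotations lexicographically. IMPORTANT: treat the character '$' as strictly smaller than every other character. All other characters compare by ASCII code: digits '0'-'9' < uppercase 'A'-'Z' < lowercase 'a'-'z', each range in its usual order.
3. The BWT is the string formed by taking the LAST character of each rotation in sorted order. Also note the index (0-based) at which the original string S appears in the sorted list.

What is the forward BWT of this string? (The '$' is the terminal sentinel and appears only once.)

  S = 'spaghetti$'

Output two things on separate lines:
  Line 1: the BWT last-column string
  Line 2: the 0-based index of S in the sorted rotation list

All 10 rotations (rotation i = S[i:]+S[:i]):
  rot[0] = spaghetti$
  rot[1] = paghetti$s
  rot[2] = aghetti$sp
  rot[3] = ghetti$spa
  rot[4] = hetti$spag
  rot[5] = etti$spagh
  rot[6] = tti$spaghe
  rot[7] = ti$spaghet
  rot[8] = i$spaghett
  rot[9] = $spaghetti
Sorted (with $ < everything):
  sorted[0] = $spaghetti  (last char: 'i')
  sorted[1] = aghetti$sp  (last char: 'p')
  sorted[2] = etti$spagh  (last char: 'h')
  sorted[3] = ghetti$spa  (last char: 'a')
  sorted[4] = hetti$spag  (last char: 'g')
  sorted[5] = i$spaghett  (last char: 't')
  sorted[6] = paghetti$s  (last char: 's')
  sorted[7] = spaghetti$  (last char: '$')
  sorted[8] = ti$spaghet  (last char: 't')
  sorted[9] = tti$spaghe  (last char: 'e')
Last column: iphagts$te
Original string S is at sorted index 7

Answer: iphagts$te
7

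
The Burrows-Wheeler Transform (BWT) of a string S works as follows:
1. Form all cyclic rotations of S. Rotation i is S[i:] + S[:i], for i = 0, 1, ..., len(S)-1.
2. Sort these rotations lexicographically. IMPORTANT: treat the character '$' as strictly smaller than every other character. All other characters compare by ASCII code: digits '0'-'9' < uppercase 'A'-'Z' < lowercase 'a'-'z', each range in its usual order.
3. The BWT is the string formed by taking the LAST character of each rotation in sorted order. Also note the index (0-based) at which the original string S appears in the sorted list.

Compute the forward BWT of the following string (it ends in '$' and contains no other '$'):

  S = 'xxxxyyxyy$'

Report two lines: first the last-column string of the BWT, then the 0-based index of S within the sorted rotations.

All 10 rotations (rotation i = S[i:]+S[:i]):
  rot[0] = xxxxyyxyy$
  rot[1] = xxxyyxyy$x
  rot[2] = xxyyxyy$xx
  rot[3] = xyyxyy$xxx
  rot[4] = yyxyy$xxxx
  rot[5] = yxyy$xxxxy
  rot[6] = xyy$xxxxyy
  rot[7] = yy$xxxxyyx
  rot[8] = y$xxxxyyxy
  rot[9] = $xxxxyyxyy
Sorted (with $ < everything):
  sorted[0] = $xxxxyyxyy  (last char: 'y')
  sorted[1] = xxxxyyxyy$  (last char: '$')
  sorted[2] = xxxyyxyy$x  (last char: 'x')
  sorted[3] = xxyyxyy$xx  (last char: 'x')
  sorted[4] = xyy$xxxxyy  (last char: 'y')
  sorted[5] = xyyxyy$xxx  (last char: 'x')
  sorted[6] = y$xxxxyyxy  (last char: 'y')
  sorted[7] = yxyy$xxxxy  (last char: 'y')
  sorted[8] = yy$xxxxyyx  (last char: 'x')
  sorted[9] = yyxyy$xxxx  (last char: 'x')
Last column: y$xxyxyyxx
Original string S is at sorted index 1

Answer: y$xxyxyyxx
1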